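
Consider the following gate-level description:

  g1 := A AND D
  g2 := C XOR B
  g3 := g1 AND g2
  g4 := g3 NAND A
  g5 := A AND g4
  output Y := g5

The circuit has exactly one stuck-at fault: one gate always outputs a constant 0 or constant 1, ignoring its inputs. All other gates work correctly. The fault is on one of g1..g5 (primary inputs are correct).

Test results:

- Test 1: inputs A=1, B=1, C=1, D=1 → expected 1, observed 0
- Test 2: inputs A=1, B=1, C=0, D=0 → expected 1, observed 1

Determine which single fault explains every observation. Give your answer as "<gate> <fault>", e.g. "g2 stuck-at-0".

g2 stuck-at-1

Fault-free values for test 1 (A=1, B=1, C=1, D=1): g1=1, g2=0, g3=0, g4=1, g5=1, giving Y=1. Observed 0.
Test 1: faults giving observed 0 are {g2 stuck-at-1, g3 stuck-at-1, g4 stuck-at-0, g5 stuck-at-0}.
Test 2 (A=1, B=1, C=0, D=0): fault-free g1=0, g2=1, g3=0, g4=1, g5=1 → 1; observed 1. Eliminates g3 stuck-at-1, g4 stuck-at-0, g5 stuck-at-0.
Only g2 stuck-at-1 is consistent with every test.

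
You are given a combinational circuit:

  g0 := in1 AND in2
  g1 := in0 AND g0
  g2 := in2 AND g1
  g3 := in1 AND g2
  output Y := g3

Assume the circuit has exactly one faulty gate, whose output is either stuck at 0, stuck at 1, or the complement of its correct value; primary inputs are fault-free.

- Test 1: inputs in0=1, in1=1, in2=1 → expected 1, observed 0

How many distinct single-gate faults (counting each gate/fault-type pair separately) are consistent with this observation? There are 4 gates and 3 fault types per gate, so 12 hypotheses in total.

Fault-free: g0=1, g1=1, g2=1, g3=1 → 1. Observed 0.
  g0 stuck-at-0: output 0 ✓
  g0 stuck-at-1: output 1 ✗
  g0 inverted output: output 0 ✓
  g1 stuck-at-0: output 0 ✓
  g1 stuck-at-1: output 1 ✗
  g1 inverted output: output 0 ✓
  g2 stuck-at-0: output 0 ✓
  g2 stuck-at-1: output 1 ✗
  g2 inverted output: output 0 ✓
  g3 stuck-at-0: output 0 ✓
  g3 stuck-at-1: output 1 ✗
  g3 inverted output: output 0 ✓
Consistent faults: {g0 stuck-at-0, g0 inverted output, g1 stuck-at-0, g1 inverted output, g2 stuck-at-0, g2 inverted output, g3 stuck-at-0, g3 inverted output} — 8 in all.

8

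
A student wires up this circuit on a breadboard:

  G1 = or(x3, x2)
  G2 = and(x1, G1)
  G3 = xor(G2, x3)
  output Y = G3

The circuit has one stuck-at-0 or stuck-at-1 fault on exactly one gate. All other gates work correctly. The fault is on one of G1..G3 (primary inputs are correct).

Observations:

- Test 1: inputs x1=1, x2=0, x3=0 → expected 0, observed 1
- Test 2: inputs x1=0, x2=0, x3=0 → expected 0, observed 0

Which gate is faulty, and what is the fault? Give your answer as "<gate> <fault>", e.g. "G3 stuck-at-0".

G1 stuck-at-1

Fault-free values for test 1 (x1=1, x2=0, x3=0): G1=0, G2=0, G3=0, giving Y=0. Observed 1.
Test 1: faults giving observed 1 are {G1 stuck-at-1, G2 stuck-at-1, G3 stuck-at-1}.
Test 2 (x1=0, x2=0, x3=0): fault-free G1=0, G2=0, G3=0 → 0; observed 0. Eliminates G2 stuck-at-1, G3 stuck-at-1.
Only G1 stuck-at-1 is consistent with every test.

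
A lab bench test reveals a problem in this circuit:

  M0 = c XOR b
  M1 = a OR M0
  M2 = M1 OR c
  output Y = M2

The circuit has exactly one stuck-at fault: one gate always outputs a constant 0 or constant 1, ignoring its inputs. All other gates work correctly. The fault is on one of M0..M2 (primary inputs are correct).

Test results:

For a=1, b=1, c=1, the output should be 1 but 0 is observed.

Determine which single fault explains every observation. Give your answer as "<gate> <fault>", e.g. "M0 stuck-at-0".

M2 stuck-at-0

Fault-free values for test 1 (a=1, b=1, c=1): M0=0, M1=1, M2=1, giving Y=1. Observed 0.
Test 1: faults giving observed 0 are {M2 stuck-at-0}.
Only M2 stuck-at-0 is consistent with every test.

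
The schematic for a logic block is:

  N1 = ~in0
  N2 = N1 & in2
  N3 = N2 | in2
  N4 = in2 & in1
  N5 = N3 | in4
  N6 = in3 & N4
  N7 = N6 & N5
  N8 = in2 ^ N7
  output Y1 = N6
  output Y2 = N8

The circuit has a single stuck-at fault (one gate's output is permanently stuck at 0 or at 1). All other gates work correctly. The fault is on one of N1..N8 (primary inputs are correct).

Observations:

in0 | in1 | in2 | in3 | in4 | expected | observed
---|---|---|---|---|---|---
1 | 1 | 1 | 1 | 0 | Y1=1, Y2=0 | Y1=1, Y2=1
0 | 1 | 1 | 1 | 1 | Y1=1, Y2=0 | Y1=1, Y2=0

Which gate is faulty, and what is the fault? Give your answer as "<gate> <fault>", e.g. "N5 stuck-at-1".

N3 stuck-at-0

Fault-free values for test 1 (in0=1, in1=1, in2=1, in3=1, in4=0): N1=0, N2=0, N3=1, N4=1, N5=1, N6=1, N7=1, N8=0, giving Y1=1, Y2=0. Observed Y1=1, Y2=1.
Test 1: faults giving observed Y1=1, Y2=1 are {N3 stuck-at-0, N5 stuck-at-0, N7 stuck-at-0, N8 stuck-at-1}.
Test 2 (in0=0, in1=1, in2=1, in3=1, in4=1): fault-free N1=1, N2=1, N3=1, N4=1, N5=1, N6=1, N7=1, N8=0 → Y1=1, Y2=0; observed Y1=1, Y2=0. Eliminates N5 stuck-at-0, N7 stuck-at-0, N8 stuck-at-1.
Only N3 stuck-at-0 is consistent with every test.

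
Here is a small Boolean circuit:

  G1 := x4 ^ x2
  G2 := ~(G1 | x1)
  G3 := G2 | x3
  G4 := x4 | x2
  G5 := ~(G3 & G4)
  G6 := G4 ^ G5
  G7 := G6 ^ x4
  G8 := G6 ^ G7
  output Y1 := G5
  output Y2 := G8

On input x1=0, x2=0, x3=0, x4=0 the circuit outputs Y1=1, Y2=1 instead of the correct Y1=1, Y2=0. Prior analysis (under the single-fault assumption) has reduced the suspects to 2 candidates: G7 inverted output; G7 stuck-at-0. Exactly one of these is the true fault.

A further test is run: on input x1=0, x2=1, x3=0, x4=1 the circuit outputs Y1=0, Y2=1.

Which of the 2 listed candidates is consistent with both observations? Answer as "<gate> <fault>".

G7 stuck-at-0

Evaluate each candidate on input x1=0, x2=1, x3=0, x4=1:
  G7 inverted output: G1=0, G2=1, G3=1, G4=1, G5=0, G6=1, G7=1 [inverted output], G8=0 → Y1=0, Y2=0 — eliminated
  G7 stuck-at-0: G1=0, G2=1, G3=1, G4=1, G5=0, G6=1, G7=0 [stuck-at-0], G8=1 → Y1=0, Y2=1 — matches
Only G7 stuck-at-0 reproduces the observed Y1=0, Y2=1.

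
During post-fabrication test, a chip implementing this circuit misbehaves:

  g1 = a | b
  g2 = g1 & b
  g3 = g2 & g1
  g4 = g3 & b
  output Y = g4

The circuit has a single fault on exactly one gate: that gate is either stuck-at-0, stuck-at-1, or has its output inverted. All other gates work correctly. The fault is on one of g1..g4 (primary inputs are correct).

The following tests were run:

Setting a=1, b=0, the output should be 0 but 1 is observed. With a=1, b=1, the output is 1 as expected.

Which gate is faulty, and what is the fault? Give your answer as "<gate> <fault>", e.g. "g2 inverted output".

Fault-free values for test 1 (a=1, b=0): g1=1, g2=0, g3=0, g4=0, giving Y=0. Observed 1.
Test 1: faults giving observed 1 are {g4 stuck-at-1, g4 inverted output}.
Test 2 (a=1, b=1): fault-free g1=1, g2=1, g3=1, g4=1 → 1; observed 1. Eliminates g4 inverted output.
Only g4 stuck-at-1 is consistent with every test.

g4 stuck-at-1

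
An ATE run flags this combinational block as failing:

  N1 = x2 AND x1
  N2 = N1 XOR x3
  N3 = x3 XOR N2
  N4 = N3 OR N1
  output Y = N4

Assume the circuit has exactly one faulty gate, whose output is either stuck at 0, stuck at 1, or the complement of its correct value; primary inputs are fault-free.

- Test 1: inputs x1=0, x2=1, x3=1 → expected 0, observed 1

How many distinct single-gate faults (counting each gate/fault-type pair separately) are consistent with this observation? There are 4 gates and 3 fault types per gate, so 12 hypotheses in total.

Fault-free: N1=0, N2=1, N3=0, N4=0 → 0. Observed 1.
  N1 stuck-at-0: output 0 ✗
  N1 stuck-at-1: output 1 ✓
  N1 inverted output: output 1 ✓
  N2 stuck-at-0: output 1 ✓
  N2 stuck-at-1: output 0 ✗
  N2 inverted output: output 1 ✓
  N3 stuck-at-0: output 0 ✗
  N3 stuck-at-1: output 1 ✓
  N3 inverted output: output 1 ✓
  N4 stuck-at-0: output 0 ✗
  N4 stuck-at-1: output 1 ✓
  N4 inverted output: output 1 ✓
Consistent faults: {N1 stuck-at-1, N1 inverted output, N2 stuck-at-0, N2 inverted output, N3 stuck-at-1, N3 inverted output, N4 stuck-at-1, N4 inverted output} — 8 in all.

8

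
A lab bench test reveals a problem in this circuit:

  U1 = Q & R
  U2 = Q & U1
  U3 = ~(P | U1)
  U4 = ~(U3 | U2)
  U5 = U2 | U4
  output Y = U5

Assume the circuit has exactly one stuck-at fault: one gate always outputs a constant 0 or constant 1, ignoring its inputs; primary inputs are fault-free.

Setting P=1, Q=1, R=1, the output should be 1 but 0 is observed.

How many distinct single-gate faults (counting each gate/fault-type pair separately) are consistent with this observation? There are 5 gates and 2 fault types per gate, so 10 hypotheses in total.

Fault-free: U1=1, U2=1, U3=0, U4=0, U5=1 → 1. Observed 0.
  U1 stuck-at-0: output 1 ✗
  U1 stuck-at-1: output 1 ✗
  U2 stuck-at-0: output 1 ✗
  U2 stuck-at-1: output 1 ✗
  U3 stuck-at-0: output 1 ✗
  U3 stuck-at-1: output 1 ✗
  U4 stuck-at-0: output 1 ✗
  U4 stuck-at-1: output 1 ✗
  U5 stuck-at-0: output 0 ✓
  U5 stuck-at-1: output 1 ✗
Consistent faults: {U5 stuck-at-0} — 1 in all.

1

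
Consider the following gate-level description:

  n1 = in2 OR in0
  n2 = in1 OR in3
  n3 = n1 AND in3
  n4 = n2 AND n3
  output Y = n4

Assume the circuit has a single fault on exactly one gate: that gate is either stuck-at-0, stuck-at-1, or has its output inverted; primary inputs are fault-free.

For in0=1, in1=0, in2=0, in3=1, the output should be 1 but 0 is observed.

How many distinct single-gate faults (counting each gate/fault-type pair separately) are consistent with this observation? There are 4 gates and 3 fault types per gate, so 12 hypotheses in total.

Fault-free: n1=1, n2=1, n3=1, n4=1 → 1. Observed 0.
  n1 stuck-at-0: output 0 ✓
  n1 stuck-at-1: output 1 ✗
  n1 inverted output: output 0 ✓
  n2 stuck-at-0: output 0 ✓
  n2 stuck-at-1: output 1 ✗
  n2 inverted output: output 0 ✓
  n3 stuck-at-0: output 0 ✓
  n3 stuck-at-1: output 1 ✗
  n3 inverted output: output 0 ✓
  n4 stuck-at-0: output 0 ✓
  n4 stuck-at-1: output 1 ✗
  n4 inverted output: output 0 ✓
Consistent faults: {n1 stuck-at-0, n1 inverted output, n2 stuck-at-0, n2 inverted output, n3 stuck-at-0, n3 inverted output, n4 stuck-at-0, n4 inverted output} — 8 in all.

8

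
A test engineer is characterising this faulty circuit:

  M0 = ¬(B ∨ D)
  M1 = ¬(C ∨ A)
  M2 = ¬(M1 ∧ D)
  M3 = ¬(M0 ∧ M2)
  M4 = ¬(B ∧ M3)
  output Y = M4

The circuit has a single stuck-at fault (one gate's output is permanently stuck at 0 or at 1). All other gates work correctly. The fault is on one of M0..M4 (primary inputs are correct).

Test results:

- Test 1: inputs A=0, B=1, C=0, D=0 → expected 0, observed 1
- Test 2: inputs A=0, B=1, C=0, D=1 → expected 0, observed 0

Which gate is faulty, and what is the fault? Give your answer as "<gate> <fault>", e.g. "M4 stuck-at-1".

Fault-free values for test 1 (A=0, B=1, C=0, D=0): M0=0, M1=1, M2=1, M3=1, M4=0, giving Y=0. Observed 1.
Test 1: faults giving observed 1 are {M0 stuck-at-1, M3 stuck-at-0, M4 stuck-at-1}.
Test 2 (A=0, B=1, C=0, D=1): fault-free M0=0, M1=1, M2=0, M3=1, M4=0 → 0; observed 0. Eliminates M3 stuck-at-0, M4 stuck-at-1.
Only M0 stuck-at-1 is consistent with every test.

M0 stuck-at-1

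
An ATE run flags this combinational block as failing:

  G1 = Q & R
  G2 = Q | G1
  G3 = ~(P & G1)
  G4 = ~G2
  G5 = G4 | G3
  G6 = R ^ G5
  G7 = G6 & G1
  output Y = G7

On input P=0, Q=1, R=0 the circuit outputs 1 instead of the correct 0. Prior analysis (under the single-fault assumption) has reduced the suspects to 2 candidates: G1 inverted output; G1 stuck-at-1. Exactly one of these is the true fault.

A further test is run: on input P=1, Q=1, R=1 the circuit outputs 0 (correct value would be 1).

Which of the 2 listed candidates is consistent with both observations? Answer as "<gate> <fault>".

Evaluate each candidate on input P=1, Q=1, R=1:
  G1 inverted output: G1=0 [inverted output], G2=1, G3=1, G4=0, G5=1, G6=0, G7=0 → 0 — matches
  G1 stuck-at-1: G1=1 [stuck-at-1], G2=1, G3=0, G4=0, G5=0, G6=1, G7=1 → 1 — eliminated
Only G1 inverted output reproduces the observed 0.

G1 inverted output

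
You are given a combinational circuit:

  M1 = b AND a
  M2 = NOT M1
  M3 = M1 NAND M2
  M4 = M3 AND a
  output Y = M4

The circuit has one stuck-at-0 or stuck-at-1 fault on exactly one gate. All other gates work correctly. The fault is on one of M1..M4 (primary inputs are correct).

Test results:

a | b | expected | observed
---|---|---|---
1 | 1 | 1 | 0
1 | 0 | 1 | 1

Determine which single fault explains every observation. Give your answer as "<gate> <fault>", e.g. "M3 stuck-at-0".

M2 stuck-at-1

Fault-free values for test 1 (a=1, b=1): M1=1, M2=0, M3=1, M4=1, giving Y=1. Observed 0.
Test 1: faults giving observed 0 are {M2 stuck-at-1, M3 stuck-at-0, M4 stuck-at-0}.
Test 2 (a=1, b=0): fault-free M1=0, M2=1, M3=1, M4=1 → 1; observed 1. Eliminates M3 stuck-at-0, M4 stuck-at-0.
Only M2 stuck-at-1 is consistent with every test.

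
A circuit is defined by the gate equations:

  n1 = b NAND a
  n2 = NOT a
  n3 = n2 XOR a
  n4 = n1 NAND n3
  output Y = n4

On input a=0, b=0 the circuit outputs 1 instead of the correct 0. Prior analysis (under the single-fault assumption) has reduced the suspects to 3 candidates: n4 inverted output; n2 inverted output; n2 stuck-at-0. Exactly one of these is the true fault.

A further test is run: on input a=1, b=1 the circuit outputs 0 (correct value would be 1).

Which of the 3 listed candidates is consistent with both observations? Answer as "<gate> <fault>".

Evaluate each candidate on input a=1, b=1:
  n4 inverted output: n1=0, n2=0, n3=1, n4=0 [inverted output] → 0 — matches
  n2 inverted output: n1=0, n2=1 [inverted output], n3=0, n4=1 → 1 — eliminated
  n2 stuck-at-0: n1=0, n2=0 [stuck-at-0], n3=1, n4=1 → 1 — eliminated
Only n4 inverted output reproduces the observed 0.

n4 inverted output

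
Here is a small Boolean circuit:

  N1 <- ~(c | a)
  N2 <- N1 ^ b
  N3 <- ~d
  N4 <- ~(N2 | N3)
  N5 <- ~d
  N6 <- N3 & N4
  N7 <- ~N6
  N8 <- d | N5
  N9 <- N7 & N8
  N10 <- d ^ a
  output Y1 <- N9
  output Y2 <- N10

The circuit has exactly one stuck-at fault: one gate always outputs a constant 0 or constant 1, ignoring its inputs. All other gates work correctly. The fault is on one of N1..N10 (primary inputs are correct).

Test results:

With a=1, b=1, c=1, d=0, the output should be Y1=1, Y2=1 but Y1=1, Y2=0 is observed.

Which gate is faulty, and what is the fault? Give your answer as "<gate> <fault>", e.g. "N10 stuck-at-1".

Fault-free values for test 1 (a=1, b=1, c=1, d=0): N1=0, N2=1, N3=1, N4=0, N5=1, N6=0, N7=1, N8=1, N9=1, N10=1, giving Y1=1, Y2=1. Observed Y1=1, Y2=0.
Test 1: faults giving observed Y1=1, Y2=0 are {N10 stuck-at-0}.
Only N10 stuck-at-0 is consistent with every test.

N10 stuck-at-0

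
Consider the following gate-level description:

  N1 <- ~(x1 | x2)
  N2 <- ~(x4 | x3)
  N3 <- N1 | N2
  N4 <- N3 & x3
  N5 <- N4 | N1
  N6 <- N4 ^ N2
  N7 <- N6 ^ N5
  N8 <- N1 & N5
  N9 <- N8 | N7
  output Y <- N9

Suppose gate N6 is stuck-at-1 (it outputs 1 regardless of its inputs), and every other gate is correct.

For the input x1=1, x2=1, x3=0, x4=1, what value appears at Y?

1

Propagate with N6 forced: N1=0, N2=0, N3=0, N4=0, N5=0, N6=1 [stuck-at-1], N7=1, N8=0, N9=1.
So Y = 1. (Without the fault it would be 0.)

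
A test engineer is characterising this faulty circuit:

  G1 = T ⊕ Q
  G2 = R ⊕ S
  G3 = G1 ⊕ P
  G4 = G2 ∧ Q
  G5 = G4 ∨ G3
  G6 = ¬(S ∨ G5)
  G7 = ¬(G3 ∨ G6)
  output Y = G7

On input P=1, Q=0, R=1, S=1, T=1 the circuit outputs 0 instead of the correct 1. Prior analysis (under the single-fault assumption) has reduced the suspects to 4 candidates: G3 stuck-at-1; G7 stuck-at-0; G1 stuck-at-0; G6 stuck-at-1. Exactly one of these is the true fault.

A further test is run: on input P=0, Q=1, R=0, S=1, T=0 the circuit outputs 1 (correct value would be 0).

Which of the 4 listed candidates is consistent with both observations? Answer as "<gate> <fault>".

Evaluate each candidate on input P=0, Q=1, R=0, S=1, T=0:
  G3 stuck-at-1: G1=1, G2=1, G3=1 [stuck-at-1], G4=1, G5=1, G6=0, G7=0 → 0 — eliminated
  G7 stuck-at-0: G1=1, G2=1, G3=1, G4=1, G5=1, G6=0, G7=0 [stuck-at-0] → 0 — eliminated
  G1 stuck-at-0: G1=0 [stuck-at-0], G2=1, G3=0, G4=1, G5=1, G6=0, G7=1 → 1 — matches
  G6 stuck-at-1: G1=1, G2=1, G3=1, G4=1, G5=1, G6=1 [stuck-at-1], G7=0 → 0 — eliminated
Only G1 stuck-at-0 reproduces the observed 1.

G1 stuck-at-0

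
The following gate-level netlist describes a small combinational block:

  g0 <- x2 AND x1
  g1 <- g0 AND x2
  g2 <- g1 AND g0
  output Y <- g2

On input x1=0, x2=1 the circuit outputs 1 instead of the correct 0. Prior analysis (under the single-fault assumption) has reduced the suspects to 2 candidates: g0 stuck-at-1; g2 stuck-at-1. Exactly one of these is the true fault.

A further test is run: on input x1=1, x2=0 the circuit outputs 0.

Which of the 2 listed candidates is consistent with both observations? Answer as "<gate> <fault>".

g0 stuck-at-1

Evaluate each candidate on input x1=1, x2=0:
  g0 stuck-at-1: g0=1 [stuck-at-1], g1=0, g2=0 → 0 — matches
  g2 stuck-at-1: g0=0, g1=0, g2=1 [stuck-at-1] → 1 — eliminated
Only g0 stuck-at-1 reproduces the observed 0.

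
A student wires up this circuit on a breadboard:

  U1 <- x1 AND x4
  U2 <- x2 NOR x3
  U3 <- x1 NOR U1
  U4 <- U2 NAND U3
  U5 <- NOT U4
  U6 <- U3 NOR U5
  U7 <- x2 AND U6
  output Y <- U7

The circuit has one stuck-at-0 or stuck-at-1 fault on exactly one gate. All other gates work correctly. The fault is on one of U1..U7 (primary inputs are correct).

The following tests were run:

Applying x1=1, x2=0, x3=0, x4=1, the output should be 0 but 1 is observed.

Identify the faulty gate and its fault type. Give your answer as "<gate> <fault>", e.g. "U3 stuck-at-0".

Fault-free values for test 1 (x1=1, x2=0, x3=0, x4=1): U1=1, U2=1, U3=0, U4=1, U5=0, U6=1, U7=0, giving Y=0. Observed 1.
Test 1: faults giving observed 1 are {U7 stuck-at-1}.
Only U7 stuck-at-1 is consistent with every test.

U7 stuck-at-1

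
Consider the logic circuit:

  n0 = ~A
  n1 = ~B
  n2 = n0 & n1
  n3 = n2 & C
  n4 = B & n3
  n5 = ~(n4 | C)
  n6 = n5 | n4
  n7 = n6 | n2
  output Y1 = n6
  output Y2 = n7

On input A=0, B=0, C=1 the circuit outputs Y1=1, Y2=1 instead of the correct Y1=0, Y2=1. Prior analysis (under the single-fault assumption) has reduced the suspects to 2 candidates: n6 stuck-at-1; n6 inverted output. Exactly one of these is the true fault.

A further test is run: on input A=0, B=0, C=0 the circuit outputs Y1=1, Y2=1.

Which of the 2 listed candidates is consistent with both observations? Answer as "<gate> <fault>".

Evaluate each candidate on input A=0, B=0, C=0:
  n6 stuck-at-1: n0=1, n1=1, n2=1, n3=0, n4=0, n5=1, n6=1 [stuck-at-1], n7=1 → Y1=1, Y2=1 — matches
  n6 inverted output: n0=1, n1=1, n2=1, n3=0, n4=0, n5=1, n6=0 [inverted output], n7=1 → Y1=0, Y2=1 — eliminated
Only n6 stuck-at-1 reproduces the observed Y1=1, Y2=1.

n6 stuck-at-1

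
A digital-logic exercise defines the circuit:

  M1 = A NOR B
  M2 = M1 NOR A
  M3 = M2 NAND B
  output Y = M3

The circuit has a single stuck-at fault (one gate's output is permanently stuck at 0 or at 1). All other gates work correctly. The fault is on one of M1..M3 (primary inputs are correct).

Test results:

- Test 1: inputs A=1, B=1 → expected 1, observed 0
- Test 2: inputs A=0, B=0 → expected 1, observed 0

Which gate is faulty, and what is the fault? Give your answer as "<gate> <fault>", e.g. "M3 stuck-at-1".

Fault-free values for test 1 (A=1, B=1): M1=0, M2=0, M3=1, giving Y=1. Observed 0.
Test 1: faults giving observed 0 are {M2 stuck-at-1, M3 stuck-at-0}.
Test 2 (A=0, B=0): fault-free M1=1, M2=0, M3=1 → 1; observed 0. Eliminates M2 stuck-at-1.
Only M3 stuck-at-0 is consistent with every test.

M3 stuck-at-0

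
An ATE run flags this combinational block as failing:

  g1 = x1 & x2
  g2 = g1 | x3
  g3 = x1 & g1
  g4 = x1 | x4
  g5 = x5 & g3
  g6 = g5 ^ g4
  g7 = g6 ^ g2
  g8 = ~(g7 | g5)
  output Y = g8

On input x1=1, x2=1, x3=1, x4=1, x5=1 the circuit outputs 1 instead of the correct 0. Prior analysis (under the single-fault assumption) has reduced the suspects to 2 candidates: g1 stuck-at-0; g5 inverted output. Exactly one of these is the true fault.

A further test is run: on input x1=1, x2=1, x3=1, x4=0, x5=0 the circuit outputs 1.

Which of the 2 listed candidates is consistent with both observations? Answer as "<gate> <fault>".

g1 stuck-at-0

Evaluate each candidate on input x1=1, x2=1, x3=1, x4=0, x5=0:
  g1 stuck-at-0: g1=0 [stuck-at-0], g2=1, g3=0, g4=1, g5=0, g6=1, g7=0, g8=1 → 1 — matches
  g5 inverted output: g1=1, g2=1, g3=1, g4=1, g5=1 [inverted output], g6=0, g7=1, g8=0 → 0 — eliminated
Only g1 stuck-at-0 reproduces the observed 1.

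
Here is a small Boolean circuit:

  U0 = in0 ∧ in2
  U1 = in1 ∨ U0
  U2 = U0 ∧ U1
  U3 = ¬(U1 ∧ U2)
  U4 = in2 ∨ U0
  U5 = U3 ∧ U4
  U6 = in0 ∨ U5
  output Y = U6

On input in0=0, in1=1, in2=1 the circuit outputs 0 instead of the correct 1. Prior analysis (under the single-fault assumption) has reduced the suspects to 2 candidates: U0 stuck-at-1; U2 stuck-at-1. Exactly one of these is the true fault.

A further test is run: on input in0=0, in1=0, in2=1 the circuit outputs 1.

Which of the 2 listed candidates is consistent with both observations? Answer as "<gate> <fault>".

Evaluate each candidate on input in0=0, in1=0, in2=1:
  U0 stuck-at-1: U0=1 [stuck-at-1], U1=1, U2=1, U3=0, U4=1, U5=0, U6=0 → 0 — eliminated
  U2 stuck-at-1: U0=0, U1=0, U2=1 [stuck-at-1], U3=1, U4=1, U5=1, U6=1 → 1 — matches
Only U2 stuck-at-1 reproduces the observed 1.

U2 stuck-at-1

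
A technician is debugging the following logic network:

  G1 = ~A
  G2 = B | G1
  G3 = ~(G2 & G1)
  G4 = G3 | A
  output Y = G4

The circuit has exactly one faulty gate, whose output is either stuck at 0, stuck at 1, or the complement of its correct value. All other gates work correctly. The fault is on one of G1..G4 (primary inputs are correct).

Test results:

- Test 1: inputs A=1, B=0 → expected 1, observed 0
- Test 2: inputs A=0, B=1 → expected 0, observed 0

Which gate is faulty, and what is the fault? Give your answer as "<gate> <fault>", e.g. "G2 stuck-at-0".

Fault-free values for test 1 (A=1, B=0): G1=0, G2=0, G3=1, G4=1, giving Y=1. Observed 0.
Test 1: faults giving observed 0 are {G4 stuck-at-0, G4 inverted output}.
Test 2 (A=0, B=1): fault-free G1=1, G2=1, G3=0, G4=0 → 0; observed 0. Eliminates G4 inverted output.
Only G4 stuck-at-0 is consistent with every test.

G4 stuck-at-0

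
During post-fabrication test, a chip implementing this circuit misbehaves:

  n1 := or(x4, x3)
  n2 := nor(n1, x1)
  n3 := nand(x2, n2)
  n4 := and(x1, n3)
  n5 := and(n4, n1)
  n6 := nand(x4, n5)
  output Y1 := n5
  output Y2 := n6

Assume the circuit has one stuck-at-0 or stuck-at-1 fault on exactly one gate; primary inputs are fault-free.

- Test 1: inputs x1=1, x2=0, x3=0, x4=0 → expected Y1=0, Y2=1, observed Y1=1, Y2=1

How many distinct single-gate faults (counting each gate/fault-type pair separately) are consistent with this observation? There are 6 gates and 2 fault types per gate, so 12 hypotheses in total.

2

Fault-free: n1=0, n2=0, n3=1, n4=1, n5=0, n6=1 → Y1=0, Y2=1. Observed Y1=1, Y2=1.
  n1 stuck-at-0: output Y1=0, Y2=1 ✗
  n1 stuck-at-1: output Y1=1, Y2=1 ✓
  n2 stuck-at-0: output Y1=0, Y2=1 ✗
  n2 stuck-at-1: output Y1=0, Y2=1 ✗
  n3 stuck-at-0: output Y1=0, Y2=1 ✗
  n3 stuck-at-1: output Y1=0, Y2=1 ✗
  n4 stuck-at-0: output Y1=0, Y2=1 ✗
  n4 stuck-at-1: output Y1=0, Y2=1 ✗
  n5 stuck-at-0: output Y1=0, Y2=1 ✗
  n5 stuck-at-1: output Y1=1, Y2=1 ✓
  n6 stuck-at-0: output Y1=0, Y2=0 ✗
  n6 stuck-at-1: output Y1=0, Y2=1 ✗
Consistent faults: {n1 stuck-at-1, n5 stuck-at-1} — 2 in all.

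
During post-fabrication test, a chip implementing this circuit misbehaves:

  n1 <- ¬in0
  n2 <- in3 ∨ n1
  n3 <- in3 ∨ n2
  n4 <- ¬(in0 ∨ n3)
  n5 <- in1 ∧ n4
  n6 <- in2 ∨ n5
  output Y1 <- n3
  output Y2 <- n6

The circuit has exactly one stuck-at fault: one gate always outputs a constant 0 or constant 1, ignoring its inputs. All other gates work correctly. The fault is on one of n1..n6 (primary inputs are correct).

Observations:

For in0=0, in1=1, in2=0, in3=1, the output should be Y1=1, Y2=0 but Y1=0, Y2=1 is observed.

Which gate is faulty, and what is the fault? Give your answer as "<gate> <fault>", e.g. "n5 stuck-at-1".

n3 stuck-at-0

Fault-free values for test 1 (in0=0, in1=1, in2=0, in3=1): n1=1, n2=1, n3=1, n4=0, n5=0, n6=0, giving Y1=1, Y2=0. Observed Y1=0, Y2=1.
Test 1: faults giving observed Y1=0, Y2=1 are {n3 stuck-at-0}.
Only n3 stuck-at-0 is consistent with every test.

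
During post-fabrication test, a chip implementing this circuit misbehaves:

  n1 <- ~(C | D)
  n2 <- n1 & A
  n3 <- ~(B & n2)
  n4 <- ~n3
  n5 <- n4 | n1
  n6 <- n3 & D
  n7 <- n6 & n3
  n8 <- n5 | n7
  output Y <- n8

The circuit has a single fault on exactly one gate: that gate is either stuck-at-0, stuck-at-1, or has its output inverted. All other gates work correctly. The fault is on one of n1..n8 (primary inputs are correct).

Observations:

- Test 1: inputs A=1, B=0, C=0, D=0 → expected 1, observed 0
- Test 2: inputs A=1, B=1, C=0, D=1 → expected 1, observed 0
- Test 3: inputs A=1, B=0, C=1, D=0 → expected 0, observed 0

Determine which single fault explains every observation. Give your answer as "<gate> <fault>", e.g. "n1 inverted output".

n8 stuck-at-0

Fault-free values for test 1 (A=1, B=0, C=0, D=0): n1=1, n2=1, n3=1, n4=0, n5=1, n6=0, n7=0, n8=1, giving Y=1. Observed 0.
Test 1: faults giving observed 0 are {n1 stuck-at-0, n1 inverted output, n5 stuck-at-0, n5 inverted output, n8 stuck-at-0, n8 inverted output}.
Test 2 (A=1, B=1, C=0, D=1): fault-free n1=0, n2=0, n3=1, n4=0, n5=0, n6=1, n7=1, n8=1 → 1; observed 0. Eliminates n1 stuck-at-0, n1 inverted output, n5 stuck-at-0, n5 inverted output.
Test 3 (A=1, B=0, C=1, D=0): fault-free n1=0, n2=0, n3=1, n4=0, n5=0, n6=0, n7=0, n8=0 → 0; observed 0. Eliminates n8 inverted output.
Only n8 stuck-at-0 is consistent with every test.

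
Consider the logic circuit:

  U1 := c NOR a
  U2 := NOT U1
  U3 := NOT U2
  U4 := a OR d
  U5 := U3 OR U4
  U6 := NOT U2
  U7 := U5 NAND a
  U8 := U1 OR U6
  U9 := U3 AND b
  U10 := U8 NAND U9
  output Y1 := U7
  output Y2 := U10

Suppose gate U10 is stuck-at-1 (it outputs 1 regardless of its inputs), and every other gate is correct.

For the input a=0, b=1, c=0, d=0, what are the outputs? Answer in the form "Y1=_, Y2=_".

Propagate with U10 forced: U1=1, U2=0, U3=1, U4=0, U5=1, U6=1, U7=1, U8=1, U9=1, U10=1 [stuck-at-1].
So the outputs are Y1=1, Y2=1. (Without the fault they would be Y1=1, Y2=0.)

Y1=1, Y2=1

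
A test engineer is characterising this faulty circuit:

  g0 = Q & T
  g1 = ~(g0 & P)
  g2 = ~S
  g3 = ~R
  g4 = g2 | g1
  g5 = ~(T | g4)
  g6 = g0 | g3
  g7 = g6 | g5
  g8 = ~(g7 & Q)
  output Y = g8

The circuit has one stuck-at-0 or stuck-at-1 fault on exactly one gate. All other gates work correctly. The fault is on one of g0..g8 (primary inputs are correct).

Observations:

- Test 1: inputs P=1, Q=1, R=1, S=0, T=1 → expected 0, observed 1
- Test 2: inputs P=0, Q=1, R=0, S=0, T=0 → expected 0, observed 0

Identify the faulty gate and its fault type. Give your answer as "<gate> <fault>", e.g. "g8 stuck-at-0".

Fault-free values for test 1 (P=1, Q=1, R=1, S=0, T=1): g0=1, g1=0, g2=1, g3=0, g4=1, g5=0, g6=1, g7=1, g8=0, giving Y=0. Observed 1.
Test 1: faults giving observed 1 are {g0 stuck-at-0, g6 stuck-at-0, g7 stuck-at-0, g8 stuck-at-1}.
Test 2 (P=0, Q=1, R=0, S=0, T=0): fault-free g0=0, g1=1, g2=1, g3=1, g4=1, g5=0, g6=1, g7=1, g8=0 → 0; observed 0. Eliminates g6 stuck-at-0, g7 stuck-at-0, g8 stuck-at-1.
Only g0 stuck-at-0 is consistent with every test.

g0 stuck-at-0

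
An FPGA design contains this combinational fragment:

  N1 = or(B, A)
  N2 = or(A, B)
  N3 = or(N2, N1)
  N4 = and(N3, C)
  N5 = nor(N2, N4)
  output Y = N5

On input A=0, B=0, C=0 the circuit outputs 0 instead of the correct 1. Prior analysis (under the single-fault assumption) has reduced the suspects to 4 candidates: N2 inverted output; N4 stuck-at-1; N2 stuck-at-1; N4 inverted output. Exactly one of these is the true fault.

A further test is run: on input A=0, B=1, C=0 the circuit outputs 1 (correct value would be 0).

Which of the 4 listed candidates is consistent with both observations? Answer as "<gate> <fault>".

Evaluate each candidate on input A=0, B=1, C=0:
  N2 inverted output: N1=1, N2=0 [inverted output], N3=1, N4=0, N5=1 → 1 — matches
  N4 stuck-at-1: N1=1, N2=1, N3=1, N4=1 [stuck-at-1], N5=0 → 0 — eliminated
  N2 stuck-at-1: N1=1, N2=1 [stuck-at-1], N3=1, N4=0, N5=0 → 0 — eliminated
  N4 inverted output: N1=1, N2=1, N3=1, N4=1 [inverted output], N5=0 → 0 — eliminated
Only N2 inverted output reproduces the observed 1.

N2 inverted output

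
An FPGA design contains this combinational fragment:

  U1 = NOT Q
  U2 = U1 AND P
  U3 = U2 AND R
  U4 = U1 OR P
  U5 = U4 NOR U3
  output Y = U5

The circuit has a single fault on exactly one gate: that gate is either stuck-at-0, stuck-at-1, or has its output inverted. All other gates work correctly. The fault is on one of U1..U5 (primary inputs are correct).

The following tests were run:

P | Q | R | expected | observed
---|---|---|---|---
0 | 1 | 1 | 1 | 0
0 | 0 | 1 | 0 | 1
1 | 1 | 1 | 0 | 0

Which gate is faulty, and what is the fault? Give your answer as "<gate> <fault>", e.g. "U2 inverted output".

Fault-free values for test 1 (P=0, Q=1, R=1): U1=0, U2=0, U3=0, U4=0, U5=1, giving Y=1. Observed 0.
Test 1: faults giving observed 0 are {U1 stuck-at-1, U1 inverted output, U2 stuck-at-1, U2 inverted output, U3 stuck-at-1, U3 inverted output, U4 stuck-at-1, U4 inverted output, U5 stuck-at-0, U5 inverted output}.
Test 2 (P=0, Q=0, R=1): fault-free U1=1, U2=0, U3=0, U4=1, U5=0 → 0; observed 1. Eliminates U1 stuck-at-1, U2 stuck-at-1, U2 inverted output, U3 stuck-at-1, U3 inverted output, U4 stuck-at-1, U5 stuck-at-0.
Test 3 (P=1, Q=1, R=1): fault-free U1=0, U2=0, U3=0, U4=1, U5=0 → 0; observed 0. Eliminates U4 inverted output, U5 inverted output.
Only U1 inverted output is consistent with every test.

U1 inverted output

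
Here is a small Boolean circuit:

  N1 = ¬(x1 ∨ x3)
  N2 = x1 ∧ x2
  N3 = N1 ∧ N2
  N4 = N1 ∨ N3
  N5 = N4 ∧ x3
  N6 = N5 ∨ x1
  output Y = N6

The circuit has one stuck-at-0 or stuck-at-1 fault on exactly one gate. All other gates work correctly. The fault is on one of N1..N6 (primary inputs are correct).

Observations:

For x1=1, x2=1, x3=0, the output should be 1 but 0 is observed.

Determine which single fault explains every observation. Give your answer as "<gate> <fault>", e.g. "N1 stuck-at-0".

Fault-free values for test 1 (x1=1, x2=1, x3=0): N1=0, N2=1, N3=0, N4=0, N5=0, N6=1, giving Y=1. Observed 0.
Test 1: faults giving observed 0 are {N6 stuck-at-0}.
Only N6 stuck-at-0 is consistent with every test.

N6 stuck-at-0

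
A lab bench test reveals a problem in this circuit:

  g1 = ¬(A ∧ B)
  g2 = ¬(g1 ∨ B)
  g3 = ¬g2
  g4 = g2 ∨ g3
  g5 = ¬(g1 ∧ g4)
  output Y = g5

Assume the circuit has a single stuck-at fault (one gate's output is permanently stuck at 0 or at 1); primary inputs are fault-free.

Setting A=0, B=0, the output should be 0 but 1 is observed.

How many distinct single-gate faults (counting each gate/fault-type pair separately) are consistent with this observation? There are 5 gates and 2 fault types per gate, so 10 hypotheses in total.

Fault-free: g1=1, g2=0, g3=1, g4=1, g5=0 → 0. Observed 1.
  g1 stuck-at-0: output 1 ✓
  g1 stuck-at-1: output 0 ✗
  g2 stuck-at-0: output 0 ✗
  g2 stuck-at-1: output 0 ✗
  g3 stuck-at-0: output 1 ✓
  g3 stuck-at-1: output 0 ✗
  g4 stuck-at-0: output 1 ✓
  g4 stuck-at-1: output 0 ✗
  g5 stuck-at-0: output 0 ✗
  g5 stuck-at-1: output 1 ✓
Consistent faults: {g1 stuck-at-0, g3 stuck-at-0, g4 stuck-at-0, g5 stuck-at-1} — 4 in all.

4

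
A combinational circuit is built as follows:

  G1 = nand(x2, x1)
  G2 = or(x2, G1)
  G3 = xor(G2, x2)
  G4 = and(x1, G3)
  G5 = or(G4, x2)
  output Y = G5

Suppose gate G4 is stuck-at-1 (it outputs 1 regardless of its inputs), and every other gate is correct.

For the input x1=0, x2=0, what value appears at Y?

Propagate with G4 forced: G1=1, G2=1, G3=1, G4=1 [stuck-at-1], G5=1.
So Y = 1. (Without the fault it would be 0.)

1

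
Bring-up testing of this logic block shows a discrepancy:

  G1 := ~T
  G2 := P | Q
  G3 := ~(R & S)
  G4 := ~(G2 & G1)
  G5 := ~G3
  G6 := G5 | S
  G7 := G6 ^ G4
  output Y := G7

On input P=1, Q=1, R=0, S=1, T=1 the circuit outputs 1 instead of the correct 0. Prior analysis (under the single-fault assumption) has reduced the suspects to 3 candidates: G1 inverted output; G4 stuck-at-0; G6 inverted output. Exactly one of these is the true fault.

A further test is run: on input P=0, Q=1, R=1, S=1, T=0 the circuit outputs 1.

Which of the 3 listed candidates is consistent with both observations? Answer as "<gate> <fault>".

G4 stuck-at-0

Evaluate each candidate on input P=0, Q=1, R=1, S=1, T=0:
  G1 inverted output: G1=0 [inverted output], G2=1, G3=0, G4=1, G5=1, G6=1, G7=0 → 0 — eliminated
  G4 stuck-at-0: G1=1, G2=1, G3=0, G4=0 [stuck-at-0], G5=1, G6=1, G7=1 → 1 — matches
  G6 inverted output: G1=1, G2=1, G3=0, G4=0, G5=1, G6=0 [inverted output], G7=0 → 0 — eliminated
Only G4 stuck-at-0 reproduces the observed 1.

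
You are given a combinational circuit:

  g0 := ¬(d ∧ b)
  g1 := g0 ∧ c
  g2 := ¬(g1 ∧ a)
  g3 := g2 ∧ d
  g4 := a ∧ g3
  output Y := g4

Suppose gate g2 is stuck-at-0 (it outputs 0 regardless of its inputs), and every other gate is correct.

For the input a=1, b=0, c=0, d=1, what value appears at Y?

0

Propagate with g2 forced: g0=1, g1=0, g2=0 [stuck-at-0], g3=0, g4=0.
So Y = 0. (Without the fault it would be 1.)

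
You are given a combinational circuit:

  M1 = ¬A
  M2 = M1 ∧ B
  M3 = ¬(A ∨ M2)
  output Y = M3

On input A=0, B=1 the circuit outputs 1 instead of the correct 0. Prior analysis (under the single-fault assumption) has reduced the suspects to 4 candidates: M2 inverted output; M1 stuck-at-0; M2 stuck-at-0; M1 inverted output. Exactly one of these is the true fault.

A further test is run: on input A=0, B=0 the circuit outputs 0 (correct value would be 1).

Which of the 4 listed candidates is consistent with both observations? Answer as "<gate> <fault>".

Evaluate each candidate on input A=0, B=0:
  M2 inverted output: M1=1, M2=1 [inverted output], M3=0 → 0 — matches
  M1 stuck-at-0: M1=0 [stuck-at-0], M2=0, M3=1 → 1 — eliminated
  M2 stuck-at-0: M1=1, M2=0 [stuck-at-0], M3=1 → 1 — eliminated
  M1 inverted output: M1=0 [inverted output], M2=0, M3=1 → 1 — eliminated
Only M2 inverted output reproduces the observed 0.

M2 inverted output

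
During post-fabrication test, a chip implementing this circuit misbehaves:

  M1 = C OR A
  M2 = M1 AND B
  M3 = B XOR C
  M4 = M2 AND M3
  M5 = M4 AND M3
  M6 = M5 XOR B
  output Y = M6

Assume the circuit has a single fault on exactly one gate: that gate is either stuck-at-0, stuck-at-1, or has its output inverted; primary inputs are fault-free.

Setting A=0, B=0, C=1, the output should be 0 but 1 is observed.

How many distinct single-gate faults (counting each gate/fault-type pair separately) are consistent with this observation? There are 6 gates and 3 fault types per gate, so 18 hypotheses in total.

8

Fault-free: M1=1, M2=0, M3=1, M4=0, M5=0, M6=0 → 0. Observed 1.
  M1: none of the 3 fault types match ✗
  M2: stuck-at-1, inverted output ✓; others ✗
  M3: none of the 3 fault types match ✗
  M4: stuck-at-1, inverted output ✓; others ✗
  M5: stuck-at-1, inverted output ✓; others ✗
  M6: stuck-at-1, inverted output ✓; others ✗
Consistent faults: {M2 stuck-at-1, M2 inverted output, M4 stuck-at-1, M4 inverted output, M5 stuck-at-1, M5 inverted output, M6 stuck-at-1, M6 inverted output} — 8 in all.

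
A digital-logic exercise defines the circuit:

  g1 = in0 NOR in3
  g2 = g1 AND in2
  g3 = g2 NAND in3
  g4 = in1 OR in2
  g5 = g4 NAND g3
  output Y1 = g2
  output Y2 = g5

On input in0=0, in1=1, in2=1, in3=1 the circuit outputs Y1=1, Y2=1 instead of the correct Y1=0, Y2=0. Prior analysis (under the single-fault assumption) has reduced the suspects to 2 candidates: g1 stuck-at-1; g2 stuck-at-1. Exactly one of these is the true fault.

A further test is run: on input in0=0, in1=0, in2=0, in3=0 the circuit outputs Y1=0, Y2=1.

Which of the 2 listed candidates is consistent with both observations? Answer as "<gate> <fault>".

Evaluate each candidate on input in0=0, in1=0, in2=0, in3=0:
  g1 stuck-at-1: g1=1 [stuck-at-1], g2=0, g3=1, g4=0, g5=1 → Y1=0, Y2=1 — matches
  g2 stuck-at-1: g1=1, g2=1 [stuck-at-1], g3=1, g4=0, g5=1 → Y1=1, Y2=1 — eliminated
Only g1 stuck-at-1 reproduces the observed Y1=0, Y2=1.

g1 stuck-at-1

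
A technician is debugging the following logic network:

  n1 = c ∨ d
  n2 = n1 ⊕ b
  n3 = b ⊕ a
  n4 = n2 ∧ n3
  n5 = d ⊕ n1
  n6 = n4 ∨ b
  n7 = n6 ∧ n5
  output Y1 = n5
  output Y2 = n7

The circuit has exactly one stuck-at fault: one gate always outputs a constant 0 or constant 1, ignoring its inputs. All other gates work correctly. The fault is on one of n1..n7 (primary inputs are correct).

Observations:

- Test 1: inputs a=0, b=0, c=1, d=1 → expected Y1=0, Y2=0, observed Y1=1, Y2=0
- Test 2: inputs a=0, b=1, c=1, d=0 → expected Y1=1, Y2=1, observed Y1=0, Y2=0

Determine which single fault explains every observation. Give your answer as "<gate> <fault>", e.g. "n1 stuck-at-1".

Fault-free values for test 1 (a=0, b=0, c=1, d=1): n1=1, n2=1, n3=0, n4=0, n5=0, n6=0, n7=0, giving Y1=0, Y2=0. Observed Y1=1, Y2=0.
Test 1: faults giving observed Y1=1, Y2=0 are {n1 stuck-at-0, n5 stuck-at-1}.
Test 2 (a=0, b=1, c=1, d=0): fault-free n1=1, n2=0, n3=1, n4=0, n5=1, n6=1, n7=1 → Y1=1, Y2=1; observed Y1=0, Y2=0. Eliminates n5 stuck-at-1.
Only n1 stuck-at-0 is consistent with every test.

n1 stuck-at-0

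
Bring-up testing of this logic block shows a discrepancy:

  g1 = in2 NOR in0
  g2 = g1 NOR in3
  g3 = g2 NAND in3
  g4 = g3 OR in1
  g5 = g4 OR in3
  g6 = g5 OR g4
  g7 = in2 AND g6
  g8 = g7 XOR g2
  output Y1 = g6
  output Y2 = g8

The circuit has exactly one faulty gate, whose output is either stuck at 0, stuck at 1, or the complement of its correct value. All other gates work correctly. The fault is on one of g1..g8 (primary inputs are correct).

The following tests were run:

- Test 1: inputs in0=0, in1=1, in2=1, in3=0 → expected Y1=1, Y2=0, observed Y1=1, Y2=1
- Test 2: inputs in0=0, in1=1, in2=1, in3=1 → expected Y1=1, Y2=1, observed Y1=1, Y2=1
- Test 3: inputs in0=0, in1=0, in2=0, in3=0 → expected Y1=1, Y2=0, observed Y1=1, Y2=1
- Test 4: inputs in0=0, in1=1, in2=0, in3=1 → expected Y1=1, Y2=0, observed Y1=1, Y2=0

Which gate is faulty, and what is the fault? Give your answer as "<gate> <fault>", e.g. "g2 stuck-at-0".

g1 inverted output

Fault-free values for test 1 (in0=0, in1=1, in2=1, in3=0): g1=0, g2=1, g3=1, g4=1, g5=1, g6=1, g7=1, g8=0, giving Y1=1, Y2=0. Observed Y1=1, Y2=1.
Test 1: faults giving observed Y1=1, Y2=1 are {g1 stuck-at-1, g1 inverted output, g2 stuck-at-0, g2 inverted output, g7 stuck-at-0, g7 inverted output, g8 stuck-at-1, g8 inverted output}.
Test 2 (in0=0, in1=1, in2=1, in3=1): fault-free g1=0, g2=0, g3=1, g4=1, g5=1, g6=1, g7=1, g8=1 → Y1=1, Y2=1; observed Y1=1, Y2=1. Eliminates g2 inverted output, g7 stuck-at-0, g7 inverted output, g8 inverted output.
Test 3 (in0=0, in1=0, in2=0, in3=0): fault-free g1=1, g2=0, g3=1, g4=1, g5=1, g6=1, g7=0, g8=0 → Y1=1, Y2=0; observed Y1=1, Y2=1. Eliminates g1 stuck-at-1, g2 stuck-at-0.
Test 4 (in0=0, in1=1, in2=0, in3=1): fault-free g1=1, g2=0, g3=1, g4=1, g5=1, g6=1, g7=0, g8=0 → Y1=1, Y2=0; observed Y1=1, Y2=0. Eliminates g8 stuck-at-1.
Only g1 inverted output is consistent with every test.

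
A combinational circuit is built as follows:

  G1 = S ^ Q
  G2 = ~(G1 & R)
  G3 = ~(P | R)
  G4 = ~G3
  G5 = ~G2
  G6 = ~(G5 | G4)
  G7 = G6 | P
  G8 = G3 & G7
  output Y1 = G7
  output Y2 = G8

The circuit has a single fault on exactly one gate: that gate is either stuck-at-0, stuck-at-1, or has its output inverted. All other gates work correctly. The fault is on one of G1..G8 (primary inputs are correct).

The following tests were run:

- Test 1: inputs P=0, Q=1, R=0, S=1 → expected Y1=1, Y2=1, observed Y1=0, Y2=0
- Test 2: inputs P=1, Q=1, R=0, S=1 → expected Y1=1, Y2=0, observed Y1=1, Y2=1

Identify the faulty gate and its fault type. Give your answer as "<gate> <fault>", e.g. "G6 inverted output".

Fault-free values for test 1 (P=0, Q=1, R=0, S=1): G1=0, G2=1, G3=1, G4=0, G5=0, G6=1, G7=1, G8=1, giving Y1=1, Y2=1. Observed Y1=0, Y2=0.
Test 1: faults giving observed Y1=0, Y2=0 are {G2 stuck-at-0, G2 inverted output, G3 stuck-at-0, G3 inverted output, G4 stuck-at-1, G4 inverted output, G5 stuck-at-1, G5 inverted output, G6 stuck-at-0, G6 inverted output, G7 stuck-at-0, G7 inverted output}.
Test 2 (P=1, Q=1, R=0, S=1): fault-free G1=0, G2=1, G3=0, G4=1, G5=0, G6=0, G7=1, G8=0 → Y1=1, Y2=0; observed Y1=1, Y2=1. Eliminates G2 stuck-at-0, G2 inverted output, G3 stuck-at-0, G4 stuck-at-1, G4 inverted output, G5 stuck-at-1, G5 inverted output, G6 stuck-at-0, G6 inverted output, G7 stuck-at-0, G7 inverted output.
Only G3 inverted output is consistent with every test.

G3 inverted output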